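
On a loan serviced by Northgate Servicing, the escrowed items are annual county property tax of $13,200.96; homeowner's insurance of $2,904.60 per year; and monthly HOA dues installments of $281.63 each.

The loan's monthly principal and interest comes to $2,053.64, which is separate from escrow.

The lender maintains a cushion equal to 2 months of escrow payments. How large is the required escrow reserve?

$3,247.52

County property tax: $13,200.96 annually
Homeowner's insurance: $2,904.60 annually
HOA dues: $281.63 × 12 = $3,379.56 annually
Combined annual = $13,200.96 + $2,904.60 + $3,379.56 = $19,485.12
Per month = $19,485.12 ÷ 12 = $1,623.76
Cushion = 2 × $1,623.76 = $3,247.52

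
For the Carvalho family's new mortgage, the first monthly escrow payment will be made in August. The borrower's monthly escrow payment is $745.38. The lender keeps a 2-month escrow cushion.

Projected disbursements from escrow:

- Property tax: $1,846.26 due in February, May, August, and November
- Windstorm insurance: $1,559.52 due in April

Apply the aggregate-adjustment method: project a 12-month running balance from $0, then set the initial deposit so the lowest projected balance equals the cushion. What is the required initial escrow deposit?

Cushion = 2 × $745.38 = $1,490.76
Trial balance (start $0, +$745.38 each month, − disbursements):
  Aug: +$745.38 − $1,846.26 → -$1,100.88
  Sep: +$745.38 → -$355.50
  Oct: +$745.38 → $389.88
  Nov: +$745.38 − $1,846.26 → -$711.00
  Dec: +$745.38 → $34.38
  Jan: +$745.38 → $779.76
  Feb: +$745.38 − $1,846.26 → -$321.12
  Mar: +$745.38 → $424.26
  Apr: +$745.38 − $1,559.52 → -$389.88
  May: +$745.38 − $1,846.26 → -$1,490.76
  Jun: +$745.38 → -$745.38
  Jul: +$745.38 → $0.00
Lowest trial balance = -$1,490.76 (May)
Initial deposit = cushion − low point = $1,490.76 − (-$1,490.76) = $2,981.52

$2,981.52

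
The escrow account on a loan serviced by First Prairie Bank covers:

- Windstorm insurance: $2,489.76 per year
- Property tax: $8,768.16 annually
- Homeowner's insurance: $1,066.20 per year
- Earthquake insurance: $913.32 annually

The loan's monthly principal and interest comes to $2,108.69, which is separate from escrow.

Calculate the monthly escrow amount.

Windstorm insurance — $2,489.76/yr
Property tax — $8,768.16/yr
Homeowner's insurance — $1,066.20/yr
Earthquake insurance — $913.32/yr
Yearly total = $2,489.76 + $8,768.16 + $1,066.20 + $913.32 = $13,237.44
Per month = $13,237.44 / 12 = $1,103.12

$1,103.12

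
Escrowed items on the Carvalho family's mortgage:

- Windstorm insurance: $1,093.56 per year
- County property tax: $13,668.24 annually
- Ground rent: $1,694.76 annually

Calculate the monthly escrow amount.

$1,371.38

Windstorm insurance = $1,093.56/yr
County property tax = $13,668.24/yr
Ground rent = $1,694.76/yr
Total per year = $1,093.56 + $13,668.24 + $1,694.76 = $16,456.56
Monthly = $16,456.56 / 12 = $1,371.38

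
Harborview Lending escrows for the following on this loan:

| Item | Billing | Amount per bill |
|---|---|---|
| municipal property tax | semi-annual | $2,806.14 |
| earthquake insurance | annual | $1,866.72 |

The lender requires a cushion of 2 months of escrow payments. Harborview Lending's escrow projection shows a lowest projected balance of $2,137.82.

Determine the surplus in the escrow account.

Municipal property tax: $2,806.14 × 2 = $5,612.28 annually
Earthquake insurance: $1,866.72 annually
Total annual escrow = $7,479.00
Monthly = $7,479.00 / 12 = $623.25
Cushion = 2 × $623.25 = $1,246.50
Surplus = $2,137.82 − $1,246.50 = $891.32

$891.32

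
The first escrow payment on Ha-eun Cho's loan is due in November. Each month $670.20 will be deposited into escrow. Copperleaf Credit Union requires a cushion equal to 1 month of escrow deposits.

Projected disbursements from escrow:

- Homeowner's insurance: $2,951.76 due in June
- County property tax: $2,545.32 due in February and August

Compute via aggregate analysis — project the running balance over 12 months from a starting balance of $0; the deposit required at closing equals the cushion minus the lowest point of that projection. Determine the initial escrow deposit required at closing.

Cushion = 1 × $670.20 = $670.20
Trial balance (start $0, +$670.20 each month, − disbursements):
  Nov: +$670.20 → $670.20
  Dec: +$670.20 → $1,340.40
  Jan: +$670.20 → $2,010.60
  Feb: +$670.20 − $2,545.32 → $135.48
  Mar: +$670.20 → $805.68
  Apr: +$670.20 → $1,475.88
  May: +$670.20 → $2,146.08
  Jun: +$670.20 − $2,951.76 → -$135.48
  Jul: +$670.20 → $534.72
  Aug: +$670.20 − $2,545.32 → -$1,340.40
  Sep: +$670.20 → -$670.20
  Oct: +$670.20 → $0.00
Lowest trial balance = -$1,340.40 (Aug)
Initial deposit = cushion − low point = $670.20 − (-$1,340.40) = $2,010.60

$2,010.60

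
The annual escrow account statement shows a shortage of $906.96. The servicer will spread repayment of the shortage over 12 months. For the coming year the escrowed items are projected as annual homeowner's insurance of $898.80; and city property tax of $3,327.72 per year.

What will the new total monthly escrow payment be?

Homeowner's insurance = $898.80
City property tax = $3,327.72
Total per year = $898.80 + $3,327.72 = $4,226.52
Per month = $4,226.52 / 12 = $352.21
Monthly shortage recovery: $906.96 / 12 = $75.58
New monthly escrow = $352.21 + $75.58 = $427.79

$427.79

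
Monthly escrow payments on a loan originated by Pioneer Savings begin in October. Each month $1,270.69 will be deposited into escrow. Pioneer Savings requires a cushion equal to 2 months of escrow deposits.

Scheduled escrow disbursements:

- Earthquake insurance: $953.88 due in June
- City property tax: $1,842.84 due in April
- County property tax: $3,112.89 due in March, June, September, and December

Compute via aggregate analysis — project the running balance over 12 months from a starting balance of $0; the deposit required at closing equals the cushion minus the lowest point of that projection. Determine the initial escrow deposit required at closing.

$3,240.56

Cushion = 2 × $1,270.69 = $2,541.38
Trial balance (start $0, +$1,270.69 each month, − disbursements):
  Oct: +$1,270.69 → $1,270.69
  Nov: +$1,270.69 → $2,541.38
  Dec: +$1,270.69 − $3,112.89 → $699.18
  Jan: +$1,270.69 → $1,969.87
  Feb: +$1,270.69 → $3,240.56
  Mar: +$1,270.69 − $3,112.89 → $1,398.36
  Apr: +$1,270.69 − $1,842.84 → $826.21
  May: +$1,270.69 → $2,096.90
  Jun: +$1,270.69 − $4,066.77 → -$699.18
  Jul: +$1,270.69 → $571.51
  Aug: +$1,270.69 → $1,842.20
  Sep: +$1,270.69 − $3,112.89 → $0.00
Lowest trial balance = -$699.18 (Jun)
Initial deposit = cushion − low point = $2,541.38 − (-$699.18) = $3,240.56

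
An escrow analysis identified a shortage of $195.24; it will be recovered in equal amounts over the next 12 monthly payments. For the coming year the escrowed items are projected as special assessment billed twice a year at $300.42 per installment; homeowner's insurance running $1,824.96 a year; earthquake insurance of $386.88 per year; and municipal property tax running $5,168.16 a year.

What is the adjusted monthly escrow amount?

Special assessment: $300.42 × 2 = $600.84/yr
Homeowner's insurance: $1,824.96/yr
Earthquake insurance: $386.88/yr
Municipal property tax: $5,168.16/yr
Combined annual = $7,980.84
Base monthly escrow = $7,980.84 ÷ 12 = $665.07
Shortage per month = $195.24 / 12 = $16.27
New monthly escrow = $665.07 + $16.27 = $681.34

$681.34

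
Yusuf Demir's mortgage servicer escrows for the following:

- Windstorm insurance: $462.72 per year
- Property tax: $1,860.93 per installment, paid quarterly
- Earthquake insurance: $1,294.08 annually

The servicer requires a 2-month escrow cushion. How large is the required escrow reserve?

$1,533.42

Windstorm insurance = $462.72/yr
Property tax = $1,860.93 × 4 = $7,443.72/yr
Earthquake insurance = $1,294.08/yr
Total annual escrow = $462.72 + $7,443.72 + $1,294.08 = $9,200.52
Per month = $9,200.52 ÷ 12 = $766.71
Required cushion = 2 × $766.71 = $1,533.42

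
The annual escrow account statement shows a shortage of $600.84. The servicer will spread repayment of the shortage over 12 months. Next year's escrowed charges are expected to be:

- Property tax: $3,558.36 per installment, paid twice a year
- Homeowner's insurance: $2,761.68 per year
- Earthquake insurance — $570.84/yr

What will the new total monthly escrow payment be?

$920.84

Property tax: $3,558.36 × 2 = $7,116.72/yr
Homeowner's insurance: $2,761.68/yr
Earthquake insurance: $570.84/yr
Annual escrow total = $7,116.72 + $2,761.68 + $570.84 = $10,449.24
Per month = $10,449.24 / 12 = $870.77
Monthly shortage recovery: $600.84 ÷ 12 = $50.07
Adjusted monthly = $870.77 + $50.07 = $920.84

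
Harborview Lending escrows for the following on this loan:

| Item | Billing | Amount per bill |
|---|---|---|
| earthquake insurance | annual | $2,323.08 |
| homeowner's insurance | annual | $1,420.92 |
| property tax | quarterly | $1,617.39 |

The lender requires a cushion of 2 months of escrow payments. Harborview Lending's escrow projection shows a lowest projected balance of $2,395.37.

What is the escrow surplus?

Earthquake insurance = $2,323.08 annually
Homeowner's insurance = $1,420.92 annually
Property tax = $1,617.39 × 4 = $6,469.56 annually
Yearly total = $10,213.56
Monthly = $10,213.56 ÷ 12 = $851.13
Required cushion = 2 × $851.13 = $1,702.26
Surplus = $2,395.37 − $1,702.26 = $693.11

$693.11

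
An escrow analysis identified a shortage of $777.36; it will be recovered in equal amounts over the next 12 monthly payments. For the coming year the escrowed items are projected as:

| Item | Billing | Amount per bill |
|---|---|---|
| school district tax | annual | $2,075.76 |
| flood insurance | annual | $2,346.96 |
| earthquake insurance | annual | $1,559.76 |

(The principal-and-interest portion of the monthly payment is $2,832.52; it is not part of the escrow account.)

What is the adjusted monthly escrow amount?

$563.32

School district tax — $2,075.76 per year
Flood insurance — $2,346.96 per year
Earthquake insurance — $1,559.76 per year
Combined annual = $2,075.76 + $2,346.96 + $1,559.76 = $5,982.48
Monthly escrow = $5,982.48 ÷ 12 = $498.54
Shortage spread = $777.36 / 12 = $64.78/mo
Adjusted monthly = $498.54 + $64.78 = $563.32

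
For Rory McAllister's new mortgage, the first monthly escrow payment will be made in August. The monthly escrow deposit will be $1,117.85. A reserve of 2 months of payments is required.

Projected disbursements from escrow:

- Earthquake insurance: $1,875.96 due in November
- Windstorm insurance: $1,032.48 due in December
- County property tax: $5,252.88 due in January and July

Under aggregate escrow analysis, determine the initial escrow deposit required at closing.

Cushion = 2 × $1,117.85 = $2,235.70
Trial balance (start $0, +$1,117.85 each month, − disbursements):
  Aug: +$1,117.85 → $1,117.85
  Sep: +$1,117.85 → $2,235.70
  Oct: +$1,117.85 → $3,353.55
  Nov: +$1,117.85 − $1,875.96 → $2,595.44
  Dec: +$1,117.85 − $1,032.48 → $2,680.81
  Jan: +$1,117.85 − $5,252.88 → -$1,454.22
  Feb: +$1,117.85 → -$336.37
  Mar: +$1,117.85 → $781.48
  Apr: +$1,117.85 → $1,899.33
  May: +$1,117.85 → $3,017.18
  Jun: +$1,117.85 → $4,135.03
  Jul: +$1,117.85 − $5,252.88 → $0.00
Lowest trial balance = -$1,454.22 (Jan)
Initial deposit = cushion − low point = $2,235.70 − (-$1,454.22) = $3,689.92

$3,689.92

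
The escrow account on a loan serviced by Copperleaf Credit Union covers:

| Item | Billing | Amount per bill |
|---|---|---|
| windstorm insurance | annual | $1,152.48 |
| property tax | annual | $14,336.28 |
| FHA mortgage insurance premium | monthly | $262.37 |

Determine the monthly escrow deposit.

$1,553.10

Windstorm insurance — $1,152.48/yr
Property tax — $14,336.28/yr
FHA mortgage insurance premium — $262.37 × 12 = $3,148.44/yr
Total annual escrow = $1,152.48 + $14,336.28 + $3,148.44 = $18,637.20
Monthly = $18,637.20 / 12 = $1,553.10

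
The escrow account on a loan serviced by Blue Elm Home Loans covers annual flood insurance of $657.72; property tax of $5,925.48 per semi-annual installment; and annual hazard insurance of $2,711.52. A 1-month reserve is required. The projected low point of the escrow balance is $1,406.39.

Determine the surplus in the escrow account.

Flood insurance — $657.72
Property tax — $5,925.48 × 2 = $11,850.96
Hazard insurance — $2,711.52
Total per year = $657.72 + $11,850.96 + $2,711.52 = $15,220.20
Base monthly escrow = $15,220.20 / 12 = $1,268.35
Required reserve = 1 × $1,268.35 = $1,268.35
Surplus = $1,406.39 − $1,268.35 = $138.04

$138.04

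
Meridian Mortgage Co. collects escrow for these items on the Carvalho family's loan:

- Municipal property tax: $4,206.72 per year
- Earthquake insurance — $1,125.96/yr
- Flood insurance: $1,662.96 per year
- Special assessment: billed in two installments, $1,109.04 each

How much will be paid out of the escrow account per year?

Municipal property tax = $4,206.72
Earthquake insurance = $1,125.96
Flood insurance = $1,662.96
Special assessment = $1,109.04 × 2 = $2,218.08
Total annual escrow = $4,206.72 + $1,125.96 + $1,662.96 + $2,218.08 = $9,213.72

$9,213.72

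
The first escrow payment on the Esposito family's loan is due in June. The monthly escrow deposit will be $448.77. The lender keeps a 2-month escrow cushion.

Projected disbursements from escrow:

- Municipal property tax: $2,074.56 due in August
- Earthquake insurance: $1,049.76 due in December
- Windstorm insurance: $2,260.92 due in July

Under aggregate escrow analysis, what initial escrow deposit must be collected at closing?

$3,886.71

Cushion = 2 × $448.77 = $897.54
Trial balance (start $0, +$448.77 each month, − disbursements):
  Jun: +$448.77 → $448.77
  Jul: +$448.77 − $2,260.92 → -$1,363.38
  Aug: +$448.77 − $2,074.56 → -$2,989.17
  Sep: +$448.77 → -$2,540.40
  Oct: +$448.77 → -$2,091.63
  Nov: +$448.77 → -$1,642.86
  Dec: +$448.77 − $1,049.76 → -$2,243.85
  Jan: +$448.77 → -$1,795.08
  Feb: +$448.77 → -$1,346.31
  Mar: +$448.77 → -$897.54
  Apr: +$448.77 → -$448.77
  May: +$448.77 → $0.00
Lowest trial balance = -$2,989.17 (Aug)
Initial deposit = cushion − low point = $897.54 − (-$2,989.17) = $3,886.71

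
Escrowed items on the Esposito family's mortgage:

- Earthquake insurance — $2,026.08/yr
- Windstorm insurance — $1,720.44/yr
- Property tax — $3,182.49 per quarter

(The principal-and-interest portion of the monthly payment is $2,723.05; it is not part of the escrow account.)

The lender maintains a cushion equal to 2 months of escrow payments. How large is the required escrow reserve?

Earthquake insurance — $2,026.08/yr
Windstorm insurance — $1,720.44/yr
Property tax — $3,182.49 × 4 = $12,729.96/yr
Combined annual = $2,026.08 + $1,720.44 + $12,729.96 = $16,476.48
Monthly escrow = $16,476.48 / 12 = $1,373.04
Reserve = 2 × $1,373.04 = $2,746.08

$2,746.08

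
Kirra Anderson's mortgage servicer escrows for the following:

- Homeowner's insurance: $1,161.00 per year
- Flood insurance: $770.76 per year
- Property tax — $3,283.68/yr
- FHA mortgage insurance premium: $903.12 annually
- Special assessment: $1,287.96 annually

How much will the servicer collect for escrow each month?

Homeowner's insurance: $1,161.00/yr
Flood insurance: $770.76/yr
Property tax: $3,283.68/yr
FHA mortgage insurance premium: $903.12/yr
Special assessment: $1,287.96/yr
Annual escrow total = $1,161.00 + $770.76 + $3,283.68 + $903.12 + $1,287.96 = $7,406.52
Monthly escrow = $7,406.52 / 12 = $617.21

$617.21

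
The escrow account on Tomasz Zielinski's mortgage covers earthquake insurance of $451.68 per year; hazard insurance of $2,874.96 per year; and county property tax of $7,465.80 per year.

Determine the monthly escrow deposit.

Earthquake insurance: $451.68/yr
Hazard insurance: $2,874.96/yr
County property tax: $7,465.80/yr
Combined annual = $10,792.44
Monthly = $10,792.44 ÷ 12 = $899.37

$899.37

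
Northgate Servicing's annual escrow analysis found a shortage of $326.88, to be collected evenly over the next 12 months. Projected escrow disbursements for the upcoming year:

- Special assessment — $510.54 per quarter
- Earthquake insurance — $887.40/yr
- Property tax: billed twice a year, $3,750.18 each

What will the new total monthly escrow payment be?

$896.40

Special assessment = $510.54 × 4 = $2,042.16 annually
Earthquake insurance = $887.40 annually
Property tax = $3,750.18 × 2 = $7,500.36 annually
Total per year = $2,042.16 + $887.40 + $7,500.36 = $10,429.92
Monthly = $10,429.92 / 12 = $869.16
Monthly shortage recovery: $326.88 / 12 = $27.24
New monthly escrow = $869.16 + $27.24 = $896.40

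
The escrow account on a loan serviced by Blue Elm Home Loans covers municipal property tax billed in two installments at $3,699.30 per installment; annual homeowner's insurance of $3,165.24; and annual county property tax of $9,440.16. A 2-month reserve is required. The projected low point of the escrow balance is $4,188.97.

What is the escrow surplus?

Municipal property tax — $3,699.30 × 2 = $7,398.60
Homeowner's insurance — $3,165.24
County property tax — $9,440.16
Combined annual = $7,398.60 + $3,165.24 + $9,440.16 = $20,004.00
Per month = $20,004.00 / 12 = $1,667.00
Required reserve = 2 × $1,667.00 = $3,334.00
Excess over cushion: $4,188.97 − $3,334.00 = $854.97

$854.97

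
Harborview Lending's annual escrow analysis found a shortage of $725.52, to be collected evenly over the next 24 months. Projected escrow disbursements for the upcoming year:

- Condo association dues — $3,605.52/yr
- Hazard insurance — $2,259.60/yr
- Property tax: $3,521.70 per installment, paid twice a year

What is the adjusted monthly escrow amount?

$1,105.94

Condo association dues = $3,605.52/yr
Hazard insurance = $2,259.60/yr
Property tax = $3,521.70 × 2 = $7,043.40/yr
Total per year = $12,908.52
Monthly = $12,908.52 ÷ 12 = $1,075.71
Monthly shortage recovery: $725.52 / 24 = $30.23
New monthly escrow = $1,075.71 + $30.23 = $1,105.94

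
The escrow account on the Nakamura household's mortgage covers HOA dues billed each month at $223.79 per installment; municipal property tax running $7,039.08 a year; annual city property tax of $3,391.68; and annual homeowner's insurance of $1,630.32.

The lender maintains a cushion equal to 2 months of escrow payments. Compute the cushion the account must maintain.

$2,457.76

HOA dues: $223.79 × 12 = $2,685.48 annually
Municipal property tax: $7,039.08 annually
City property tax: $3,391.68 annually
Homeowner's insurance: $1,630.32 annually
Total annual escrow = $2,685.48 + $7,039.08 + $3,391.68 + $1,630.32 = $14,746.56
Monthly = $14,746.56 / 12 = $1,228.88
Cushion = 2 × $1,228.88 = $2,457.76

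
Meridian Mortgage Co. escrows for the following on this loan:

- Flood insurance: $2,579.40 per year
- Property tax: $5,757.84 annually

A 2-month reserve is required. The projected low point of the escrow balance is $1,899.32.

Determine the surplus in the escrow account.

Flood insurance — $2,579.40 per year
Property tax — $5,757.84 per year
Total per year = $2,579.40 + $5,757.84 = $8,337.24
Per month = $8,337.24 ÷ 12 = $694.77
Required cushion = 2 × $694.77 = $1,389.54
Surplus = $1,899.32 − $1,389.54 = $509.78

$509.78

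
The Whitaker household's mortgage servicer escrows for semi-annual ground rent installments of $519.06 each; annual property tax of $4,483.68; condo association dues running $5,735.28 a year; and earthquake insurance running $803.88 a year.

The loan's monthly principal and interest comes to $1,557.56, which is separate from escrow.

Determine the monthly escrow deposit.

$1,005.08

Ground rent = $519.06 × 2 = $1,038.12/yr
Property tax = $4,483.68/yr
Condo association dues = $5,735.28/yr
Earthquake insurance = $803.88/yr
Total per year = $1,038.12 + $4,483.68 + $5,735.28 + $803.88 = $12,060.96
Monthly escrow = $12,060.96 ÷ 12 = $1,005.08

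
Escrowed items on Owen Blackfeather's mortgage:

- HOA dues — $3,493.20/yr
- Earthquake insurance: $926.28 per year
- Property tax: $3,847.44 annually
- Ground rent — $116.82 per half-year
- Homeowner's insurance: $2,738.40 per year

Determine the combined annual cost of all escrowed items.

HOA dues: $3,493.20
Earthquake insurance: $926.28
Property tax: $3,847.44
Ground rent: $116.82 × 2 = $233.64
Homeowner's insurance: $2,738.40
Total per year = $11,238.96

$11,238.96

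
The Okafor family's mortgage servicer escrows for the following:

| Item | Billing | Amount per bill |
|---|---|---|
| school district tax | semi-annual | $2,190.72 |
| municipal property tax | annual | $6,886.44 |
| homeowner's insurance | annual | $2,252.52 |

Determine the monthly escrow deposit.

$1,126.70

School district tax = $2,190.72 × 2 = $4,381.44
Municipal property tax = $6,886.44
Homeowner's insurance = $2,252.52
Total annual escrow = $4,381.44 + $6,886.44 + $2,252.52 = $13,520.40
Monthly escrow = $13,520.40 ÷ 12 = $1,126.70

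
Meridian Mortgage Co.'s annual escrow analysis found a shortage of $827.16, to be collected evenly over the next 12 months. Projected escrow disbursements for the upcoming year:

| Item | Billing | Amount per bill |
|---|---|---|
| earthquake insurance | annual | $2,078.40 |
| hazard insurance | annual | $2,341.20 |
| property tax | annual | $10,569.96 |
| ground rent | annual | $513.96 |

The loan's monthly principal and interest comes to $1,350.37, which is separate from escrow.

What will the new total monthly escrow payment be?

Earthquake insurance — $2,078.40 annually
Hazard insurance — $2,341.20 annually
Property tax — $10,569.96 annually
Ground rent — $513.96 annually
Combined annual = $15,503.52
Monthly = $15,503.52 ÷ 12 = $1,291.96
Monthly shortage recovery: $827.16 ÷ 12 = $68.93
Adjusted monthly = $1,291.96 + $68.93 = $1,360.89

$1,360.89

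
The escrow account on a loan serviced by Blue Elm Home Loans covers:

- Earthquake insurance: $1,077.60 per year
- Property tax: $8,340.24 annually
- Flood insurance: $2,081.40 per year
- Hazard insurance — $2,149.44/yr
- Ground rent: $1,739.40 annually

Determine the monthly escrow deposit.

$1,282.34

Earthquake insurance: $1,077.60/yr
Property tax: $8,340.24/yr
Flood insurance: $2,081.40/yr
Hazard insurance: $2,149.44/yr
Ground rent: $1,739.40/yr
Annual escrow total = $15,388.08
Base monthly escrow = $15,388.08 ÷ 12 = $1,282.34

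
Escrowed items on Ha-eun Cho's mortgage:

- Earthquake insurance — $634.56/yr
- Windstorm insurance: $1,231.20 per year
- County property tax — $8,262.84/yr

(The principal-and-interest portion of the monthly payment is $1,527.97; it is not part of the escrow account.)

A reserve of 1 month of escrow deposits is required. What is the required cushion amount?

Earthquake insurance: $634.56 per year
Windstorm insurance: $1,231.20 per year
County property tax: $8,262.84 per year
Total annual escrow = $10,128.60
Monthly escrow = $10,128.60 / 12 = $844.05
Reserve = 1 × $844.05 = $844.05

$844.05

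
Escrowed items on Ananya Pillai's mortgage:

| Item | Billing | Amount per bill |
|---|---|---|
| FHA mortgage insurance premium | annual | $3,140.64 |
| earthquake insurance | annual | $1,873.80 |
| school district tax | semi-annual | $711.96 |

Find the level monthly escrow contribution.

FHA mortgage insurance premium: $3,140.64 per year
Earthquake insurance: $1,873.80 per year
School district tax: $711.96 × 2 = $1,423.92 per year
Total annual escrow = $3,140.64 + $1,873.80 + $1,423.92 = $6,438.36
Monthly escrow = $6,438.36 / 12 = $536.53

$536.53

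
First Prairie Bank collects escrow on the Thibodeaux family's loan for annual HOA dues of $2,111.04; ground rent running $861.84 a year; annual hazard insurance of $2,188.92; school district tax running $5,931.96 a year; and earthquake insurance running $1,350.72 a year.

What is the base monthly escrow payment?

$1,037.04

HOA dues: $2,111.04 annually
Ground rent: $861.84 annually
Hazard insurance: $2,188.92 annually
School district tax: $5,931.96 annually
Earthquake insurance: $1,350.72 annually
Annual escrow total = $2,111.04 + $861.84 + $2,188.92 + $5,931.96 + $1,350.72 = $12,444.48
Monthly = $12,444.48 ÷ 12 = $1,037.04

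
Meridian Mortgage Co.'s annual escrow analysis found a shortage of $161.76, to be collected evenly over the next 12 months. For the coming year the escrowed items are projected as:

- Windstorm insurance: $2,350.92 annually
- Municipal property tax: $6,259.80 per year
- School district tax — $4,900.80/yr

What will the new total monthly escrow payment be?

$1,139.44

Windstorm insurance: $2,350.92
Municipal property tax: $6,259.80
School district tax: $4,900.80
Total annual escrow = $2,350.92 + $6,259.80 + $4,900.80 = $13,511.52
Monthly = $13,511.52 / 12 = $1,125.96
Shortage per month = $161.76 / 12 = $13.48
Adjusted monthly = $1,125.96 + $13.48 = $1,139.44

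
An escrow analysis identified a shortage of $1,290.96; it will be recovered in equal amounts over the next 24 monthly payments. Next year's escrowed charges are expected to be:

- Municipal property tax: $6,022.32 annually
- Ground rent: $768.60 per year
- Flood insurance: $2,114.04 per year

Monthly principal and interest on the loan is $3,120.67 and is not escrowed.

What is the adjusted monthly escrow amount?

$795.87

Municipal property tax = $6,022.32 per year
Ground rent = $768.60 per year
Flood insurance = $2,114.04 per year
Combined annual = $8,904.96
Per month = $8,904.96 ÷ 12 = $742.08
Shortage spread = $1,290.96 / 24 = $53.79/mo
Adjusted monthly = $742.08 + $53.79 = $795.87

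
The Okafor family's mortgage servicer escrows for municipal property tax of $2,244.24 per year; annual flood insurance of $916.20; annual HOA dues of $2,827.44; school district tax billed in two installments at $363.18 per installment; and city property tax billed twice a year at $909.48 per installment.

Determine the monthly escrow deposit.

Municipal property tax: $2,244.24 annually
Flood insurance: $916.20 annually
HOA dues: $2,827.44 annually
School district tax: $363.18 × 2 = $726.36 annually
City property tax: $909.48 × 2 = $1,818.96 annually
Annual escrow total = $2,244.24 + $916.20 + $2,827.44 + $726.36 + $1,818.96 = $8,533.20
Monthly escrow = $8,533.20 / 12 = $711.10

$711.10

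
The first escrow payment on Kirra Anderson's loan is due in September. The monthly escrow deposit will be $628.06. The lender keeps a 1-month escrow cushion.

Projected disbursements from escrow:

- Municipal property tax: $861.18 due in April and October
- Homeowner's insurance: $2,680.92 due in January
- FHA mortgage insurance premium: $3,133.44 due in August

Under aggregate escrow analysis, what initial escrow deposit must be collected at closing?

Cushion = 1 × $628.06 = $628.06
Trial balance (start $0, +$628.06 each month, − disbursements):
  Sep: +$628.06 → $628.06
  Oct: +$628.06 − $861.18 → $394.94
  Nov: +$628.06 → $1,023.00
  Dec: +$628.06 → $1,651.06
  Jan: +$628.06 − $2,680.92 → -$401.80
  Feb: +$628.06 → $226.26
  Mar: +$628.06 → $854.32
  Apr: +$628.06 − $861.18 → $621.20
  May: +$628.06 → $1,249.26
  Jun: +$628.06 → $1,877.32
  Jul: +$628.06 → $2,505.38
  Aug: +$628.06 − $3,133.44 → $0.00
Lowest trial balance = -$401.80 (Jan)
Initial deposit = cushion − low point = $628.06 − (-$401.80) = $1,029.86

$1,029.86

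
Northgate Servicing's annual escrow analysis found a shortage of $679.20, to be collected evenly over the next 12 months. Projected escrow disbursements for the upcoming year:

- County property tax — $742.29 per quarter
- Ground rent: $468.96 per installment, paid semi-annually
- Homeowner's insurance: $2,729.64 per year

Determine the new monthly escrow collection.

$609.66

County property tax — $742.29 × 4 = $2,969.16
Ground rent — $468.96 × 2 = $937.92
Homeowner's insurance — $2,729.64
Annual escrow total = $2,969.16 + $937.92 + $2,729.64 = $6,636.72
Per month = $6,636.72 ÷ 12 = $553.06
Shortage per month = $679.20 / 12 = $56.60
New monthly escrow = $553.06 + $56.60 = $609.66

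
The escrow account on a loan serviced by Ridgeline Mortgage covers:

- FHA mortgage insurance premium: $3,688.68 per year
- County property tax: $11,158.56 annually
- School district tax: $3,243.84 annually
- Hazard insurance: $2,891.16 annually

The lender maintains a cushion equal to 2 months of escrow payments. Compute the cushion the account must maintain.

$3,497.04

FHA mortgage insurance premium = $3,688.68
County property tax = $11,158.56
School district tax = $3,243.84
Hazard insurance = $2,891.16
Combined annual = $3,688.68 + $11,158.56 + $3,243.84 + $2,891.16 = $20,982.24
Monthly escrow = $20,982.24 / 12 = $1,748.52
Cushion = 2 × $1,748.52 = $3,497.04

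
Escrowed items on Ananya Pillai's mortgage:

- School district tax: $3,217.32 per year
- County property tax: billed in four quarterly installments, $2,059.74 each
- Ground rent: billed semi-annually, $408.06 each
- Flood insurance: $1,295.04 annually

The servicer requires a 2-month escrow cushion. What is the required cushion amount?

$2,261.24

School district tax — $3,217.32 per year
County property tax — $2,059.74 × 4 = $8,238.96 per year
Ground rent — $408.06 × 2 = $816.12 per year
Flood insurance — $1,295.04 per year
Annual escrow total = $13,567.44
Per month = $13,567.44 ÷ 12 = $1,130.62
Reserve = 2 × $1,130.62 = $2,261.24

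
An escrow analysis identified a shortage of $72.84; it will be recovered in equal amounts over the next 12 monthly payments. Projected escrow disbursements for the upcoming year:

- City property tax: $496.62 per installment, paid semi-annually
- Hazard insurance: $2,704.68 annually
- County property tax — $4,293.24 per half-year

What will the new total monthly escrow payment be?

$1,029.77

City property tax = $496.62 × 2 = $993.24 per year
Hazard insurance = $2,704.68 per year
County property tax = $4,293.24 × 2 = $8,586.48 per year
Combined annual = $993.24 + $2,704.68 + $8,586.48 = $12,284.40
Monthly escrow = $12,284.40 ÷ 12 = $1,023.70
Shortage per month = $72.84 / 12 = $6.07
Adjusted monthly = $1,023.70 + $6.07 = $1,029.77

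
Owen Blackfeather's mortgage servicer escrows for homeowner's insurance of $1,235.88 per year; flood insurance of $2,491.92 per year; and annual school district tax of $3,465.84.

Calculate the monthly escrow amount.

Homeowner's insurance = $1,235.88
Flood insurance = $2,491.92
School district tax = $3,465.84
Yearly total = $1,235.88 + $2,491.92 + $3,465.84 = $7,193.64
Base monthly escrow = $7,193.64 ÷ 12 = $599.47

$599.47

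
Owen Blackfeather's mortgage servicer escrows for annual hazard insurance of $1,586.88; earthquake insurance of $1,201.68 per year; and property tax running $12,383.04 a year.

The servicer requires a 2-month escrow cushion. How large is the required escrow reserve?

Hazard insurance: $1,586.88/yr
Earthquake insurance: $1,201.68/yr
Property tax: $12,383.04/yr
Yearly total = $1,586.88 + $1,201.68 + $12,383.04 = $15,171.60
Monthly escrow = $15,171.60 ÷ 12 = $1,264.30
Reserve = 2 × $1,264.30 = $2,528.60

$2,528.60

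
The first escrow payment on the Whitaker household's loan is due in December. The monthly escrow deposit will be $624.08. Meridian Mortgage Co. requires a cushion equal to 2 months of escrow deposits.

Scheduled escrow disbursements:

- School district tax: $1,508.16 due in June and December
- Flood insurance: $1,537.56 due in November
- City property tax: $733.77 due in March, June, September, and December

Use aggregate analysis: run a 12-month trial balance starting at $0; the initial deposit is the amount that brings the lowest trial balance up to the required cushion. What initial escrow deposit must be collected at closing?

$2,866.01

Cushion = 2 × $624.08 = $1,248.16
Trial balance (start $0, +$624.08 each month, − disbursements):
  Dec: +$624.08 − $2,241.93 → -$1,617.85
  Jan: +$624.08 → -$993.77
  Feb: +$624.08 → -$369.69
  Mar: +$624.08 − $733.77 → -$479.38
  Apr: +$624.08 → $144.70
  May: +$624.08 → $768.78
  Jun: +$624.08 − $2,241.93 → -$849.07
  Jul: +$624.08 → -$224.99
  Aug: +$624.08 → $399.09
  Sep: +$624.08 − $733.77 → $289.40
  Oct: +$624.08 → $913.48
  Nov: +$624.08 − $1,537.56 → $0.00
Lowest trial balance = -$1,617.85 (Dec)
Initial deposit = cushion − low point = $1,248.16 − (-$1,617.85) = $2,866.01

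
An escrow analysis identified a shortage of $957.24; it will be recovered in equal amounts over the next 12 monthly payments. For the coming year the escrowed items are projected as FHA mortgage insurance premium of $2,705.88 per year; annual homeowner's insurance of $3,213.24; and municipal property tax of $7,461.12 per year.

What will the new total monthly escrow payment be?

FHA mortgage insurance premium: $2,705.88/yr
Homeowner's insurance: $3,213.24/yr
Municipal property tax: $7,461.12/yr
Annual escrow total = $2,705.88 + $3,213.24 + $7,461.12 = $13,380.24
Monthly escrow = $13,380.24 / 12 = $1,115.02
Monthly shortage recovery: $957.24 / 12 = $79.77
Adjusted monthly = $1,115.02 + $79.77 = $1,194.79

$1,194.79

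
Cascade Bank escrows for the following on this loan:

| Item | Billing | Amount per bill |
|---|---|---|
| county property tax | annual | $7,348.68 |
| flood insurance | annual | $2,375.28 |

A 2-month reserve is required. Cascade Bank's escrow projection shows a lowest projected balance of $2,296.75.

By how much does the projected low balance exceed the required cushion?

$676.09

County property tax: $7,348.68/yr
Flood insurance: $2,375.28/yr
Combined annual = $9,723.96
Base monthly escrow = $9,723.96 / 12 = $810.33
Required cushion = 2 × $810.33 = $1,620.66
Excess over cushion: $2,296.75 − $1,620.66 = $676.09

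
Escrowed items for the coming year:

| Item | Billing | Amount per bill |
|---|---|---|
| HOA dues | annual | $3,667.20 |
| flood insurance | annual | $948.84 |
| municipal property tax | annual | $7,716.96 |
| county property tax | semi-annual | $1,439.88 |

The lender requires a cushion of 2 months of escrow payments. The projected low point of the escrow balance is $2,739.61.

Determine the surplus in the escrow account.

HOA dues — $3,667.20 per year
Flood insurance — $948.84 per year
Municipal property tax — $7,716.96 per year
County property tax — $1,439.88 × 2 = $2,879.76 per year
Yearly total = $15,212.76
Monthly escrow = $15,212.76 ÷ 12 = $1,267.73
Required cushion = 2 × $1,267.73 = $2,535.46
Excess over cushion: $2,739.61 − $2,535.46 = $204.15

$204.15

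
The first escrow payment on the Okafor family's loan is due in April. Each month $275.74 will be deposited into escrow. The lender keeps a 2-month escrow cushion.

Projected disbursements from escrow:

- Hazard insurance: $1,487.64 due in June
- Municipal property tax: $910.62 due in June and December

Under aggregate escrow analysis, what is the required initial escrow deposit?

$2,122.52

Cushion = 2 × $275.74 = $551.48
Trial balance (start $0, +$275.74 each month, − disbursements):
  Apr: +$275.74 → $275.74
  May: +$275.74 → $551.48
  Jun: +$275.74 − $2,398.26 → -$1,571.04
  Jul: +$275.74 → -$1,295.30
  Aug: +$275.74 → -$1,019.56
  Sep: +$275.74 → -$743.82
  Oct: +$275.74 → -$468.08
  Nov: +$275.74 → -$192.34
  Dec: +$275.74 − $910.62 → -$827.22
  Jan: +$275.74 → -$551.48
  Feb: +$275.74 → -$275.74
  Mar: +$275.74 → $0.00
Lowest trial balance = -$1,571.04 (Jun)
Initial deposit = cushion − low point = $551.48 − (-$1,571.04) = $2,122.52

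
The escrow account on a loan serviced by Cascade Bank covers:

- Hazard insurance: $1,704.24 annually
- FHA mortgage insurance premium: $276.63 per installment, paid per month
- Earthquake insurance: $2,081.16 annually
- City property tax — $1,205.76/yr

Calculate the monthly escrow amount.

Hazard insurance — $1,704.24
FHA mortgage insurance premium — $276.63 × 12 = $3,319.56
Earthquake insurance — $2,081.16
City property tax — $1,205.76
Combined annual = $8,310.72
Per month = $8,310.72 / 12 = $692.56

$692.56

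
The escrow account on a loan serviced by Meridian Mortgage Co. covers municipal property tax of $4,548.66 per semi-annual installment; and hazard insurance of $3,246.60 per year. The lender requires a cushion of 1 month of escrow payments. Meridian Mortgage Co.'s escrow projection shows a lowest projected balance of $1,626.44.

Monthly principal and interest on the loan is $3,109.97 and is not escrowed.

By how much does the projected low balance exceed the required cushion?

Municipal property tax — $4,548.66 × 2 = $9,097.32 per year
Hazard insurance — $3,246.60 per year
Combined annual = $9,097.32 + $3,246.60 = $12,343.92
Per month = $12,343.92 ÷ 12 = $1,028.66
Required reserve = 1 × $1,028.66 = $1,028.66
Excess over cushion: $1,626.44 − $1,028.66 = $597.78

$597.78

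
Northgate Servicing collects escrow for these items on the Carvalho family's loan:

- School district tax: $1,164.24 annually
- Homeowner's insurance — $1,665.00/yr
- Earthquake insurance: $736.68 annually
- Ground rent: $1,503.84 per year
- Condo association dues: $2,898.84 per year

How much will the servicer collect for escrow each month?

$664.05

School district tax — $1,164.24/yr
Homeowner's insurance — $1,665.00/yr
Earthquake insurance — $736.68/yr
Ground rent — $1,503.84/yr
Condo association dues — $2,898.84/yr
Combined annual = $7,968.60
Monthly = $7,968.60 / 12 = $664.05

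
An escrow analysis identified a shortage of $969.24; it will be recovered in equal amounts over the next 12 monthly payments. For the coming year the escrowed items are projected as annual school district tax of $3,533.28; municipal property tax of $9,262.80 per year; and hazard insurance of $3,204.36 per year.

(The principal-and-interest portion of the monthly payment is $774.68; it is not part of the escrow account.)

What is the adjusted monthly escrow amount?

$1,414.14

School district tax = $3,533.28 per year
Municipal property tax = $9,262.80 per year
Hazard insurance = $3,204.36 per year
Total per year = $3,533.28 + $9,262.80 + $3,204.36 = $16,000.44
Monthly = $16,000.44 / 12 = $1,333.37
Shortage spread = $969.24 / 12 = $80.77/mo
New monthly escrow = $1,333.37 + $80.77 = $1,414.14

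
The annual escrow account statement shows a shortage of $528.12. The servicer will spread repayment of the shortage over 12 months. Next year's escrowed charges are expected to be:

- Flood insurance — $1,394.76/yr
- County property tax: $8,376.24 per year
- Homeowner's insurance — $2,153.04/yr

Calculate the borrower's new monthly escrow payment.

$1,037.68

Flood insurance — $1,394.76 per year
County property tax — $8,376.24 per year
Homeowner's insurance — $2,153.04 per year
Combined annual = $1,394.76 + $8,376.24 + $2,153.04 = $11,924.04
Base monthly escrow = $11,924.04 / 12 = $993.67
Shortage per month = $528.12 ÷ 12 = $44.01
New monthly escrow = $993.67 + $44.01 = $1,037.68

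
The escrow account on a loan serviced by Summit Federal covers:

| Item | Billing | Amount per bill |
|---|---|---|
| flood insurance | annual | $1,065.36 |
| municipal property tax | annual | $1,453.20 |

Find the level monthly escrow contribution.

$209.88

Flood insurance = $1,065.36/yr
Municipal property tax = $1,453.20/yr
Yearly total = $1,065.36 + $1,453.20 = $2,518.56
Per month = $2,518.56 ÷ 12 = $209.88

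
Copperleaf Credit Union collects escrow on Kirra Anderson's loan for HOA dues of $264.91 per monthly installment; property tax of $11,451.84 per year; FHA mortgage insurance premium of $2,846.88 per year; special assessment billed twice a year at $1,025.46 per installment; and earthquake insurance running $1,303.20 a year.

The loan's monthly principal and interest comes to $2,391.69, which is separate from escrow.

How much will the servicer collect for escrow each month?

HOA dues: $264.91 × 12 = $3,178.92 per year
Property tax: $11,451.84 per year
FHA mortgage insurance premium: $2,846.88 per year
Special assessment: $1,025.46 × 2 = $2,050.92 per year
Earthquake insurance: $1,303.20 per year
Total annual escrow = $20,831.76
Base monthly escrow = $20,831.76 / 12 = $1,735.98

$1,735.98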